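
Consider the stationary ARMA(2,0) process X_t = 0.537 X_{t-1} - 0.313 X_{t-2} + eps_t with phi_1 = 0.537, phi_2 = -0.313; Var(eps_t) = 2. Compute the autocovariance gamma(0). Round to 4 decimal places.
\gamma(0) = 2.6626

Multiply the model equation by X_{t-k} and take expectations. With theta_0 = psi_0 = 1 and psi_j the MA(infinity) weights, this gives
  gamma(k) - sum_i phi_i gamma(k-i) = c_k,
  c_k = sigma^2 * sum_{j=k..q} theta_j psi_{j-k}   (c_k = 0 for k > q),
using gamma(-m) = gamma(m).
Pure AR (q = 0): c_0 = sigma^2 = 2, c_k = 0 for k >= 1.
Equations for k = 0, 1, 2 (AR order 2, c_2 = 0):
  (E0) gamma(0) = phi_1 gamma(1) + phi_2 gamma(2) + c_0
  (E1) gamma(1) = phi_1 gamma(0) + phi_2 gamma(1) + c_1
  (E2) gamma(2) = phi_1 gamma(1) + phi_2 gamma(0)
From (E1): gamma(1) = A gamma(0) + B with
  A = phi_1 / (1 - phi_2) = 0.537 / 1.313 = 0.408987,   B = c_1 / (1 - phi_2) = 0 / 1.313 = 0.
Insert (E2) into (E0): gamma(0) (1 - phi_2^2) = phi_1 (1 + phi_2) gamma(1) + c_0.
  phi_1 (1 + phi_2) = (0.537)(0.687) = 0.368919,   1 - phi_2^2 = 0.902031.
Replace gamma(1) by A gamma(0) + B and collect gamma(0):
  gamma(0) [0.902031 - (0.368919)(0.408987)] = c_0 = 2
  gamma(0) * 0.751148 = 2
  gamma(0) = 2 / 0.751148 = 2.662591.
Therefore gamma(0) = 2.6626 (to 4 decimal places).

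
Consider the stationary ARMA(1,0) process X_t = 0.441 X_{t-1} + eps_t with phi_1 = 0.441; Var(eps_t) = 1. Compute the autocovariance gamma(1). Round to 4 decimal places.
\gamma(1) = 0.5475

Multiply the model equation by X_{t-k} and take expectations. With theta_0 = psi_0 = 1 and psi_j the MA(infinity) weights, this gives
  gamma(k) - sum_i phi_i gamma(k-i) = c_k,
  c_k = sigma^2 * sum_{j=k..q} theta_j psi_{j-k}   (c_k = 0 for k > q),
using gamma(-m) = gamma(m).
Pure AR (q = 0): c_0 = sigma^2 = 1, c_k = 0 for k >= 1.
Equations for k = 0 and k = 1 (AR order 1):
  gamma(0) = phi_1 gamma(1) + c_0
  gamma(1) = phi_1 gamma(0) + c_1
Substituting the second into the first: gamma(0) (1 - phi_1^2) = c_0 + phi_1 c_1, so
  gamma(0) = c_0 / (1 - phi_1^2) = 1 / (1 - (0.441)^2) = 1 / 0.805519 = 1.241436.
  gamma(1) = phi_1 gamma(0) = (0.441)(1.241436) = 0.547473.
Therefore gamma(1) = 0.5475 (to 4 decimal places).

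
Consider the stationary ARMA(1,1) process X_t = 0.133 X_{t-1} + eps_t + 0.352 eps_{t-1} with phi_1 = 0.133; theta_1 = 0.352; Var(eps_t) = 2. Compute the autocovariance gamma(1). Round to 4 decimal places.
\gamma(1) = 1.0337

Multiply the model equation by X_{t-k} and take expectations. With theta_0 = psi_0 = 1 and psi_j the MA(infinity) weights, this gives
  gamma(k) - sum_i phi_i gamma(k-i) = c_k,
  c_k = sigma^2 * sum_{j=k..q} theta_j psi_{j-k}   (c_k = 0 for k > q),
using gamma(-m) = gamma(m).
psi-weights needed (psi_j = theta_j + sum_i phi_i psi_{j-i}):
  psi_1 = theta_1 + phi_1 = 0.352 + (0.133) = 0.485
Right-hand sides:
  c_0 = sigma^2 (1 + theta_1 psi_1) = 2 * (1 + (0.352)(0.485)) = 2 * 1.17072 = 2.34144
  c_1 = sigma^2 theta_1 = 2 * (0.352) = 0.704
  c_2 = 0
Equations for k = 0 and k = 1 (AR order 1):
  gamma(0) = phi_1 gamma(1) + c_0
  gamma(1) = phi_1 gamma(0) + c_1
Substituting the second into the first: gamma(0) (1 - phi_1^2) = c_0 + phi_1 c_1, so
  gamma(0) = (c_0 + phi_1 c_1) / (1 - phi_1^2) = (2.34144 + (0.133)(0.704)) / (1 - (0.133)^2) = 2.435072 / 0.982311 = 2.478922.
  gamma(1) = phi_1 gamma(0) + c_1 = (0.133)(2.478922) + (0.704) = 1.033697.
Therefore gamma(1) = 1.0337 (to 4 decimal places).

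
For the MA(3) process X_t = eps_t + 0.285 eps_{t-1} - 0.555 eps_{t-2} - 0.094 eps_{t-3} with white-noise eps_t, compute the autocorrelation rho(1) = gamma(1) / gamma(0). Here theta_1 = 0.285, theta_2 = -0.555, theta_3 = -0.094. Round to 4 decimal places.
\rho(1) = 0.1280

For an MA(q) process with theta_0 = 1, the autocovariance is
  gamma(k) = sigma^2 * sum_{i=0..q-k} theta_i * theta_{i+k},
and rho(k) = gamma(k) / gamma(0). Sigma^2 cancels.
  numerator   = (1)*(0.285) + (0.285)*(-0.555) + (-0.555)*(-0.094) = 0.178995.
  denominator = (1)^2 + (0.285)^2 + (-0.555)^2 + (-0.094)^2 = 1.398086.
  rho(1) = 0.178995 / 1.398086 = 0.1280.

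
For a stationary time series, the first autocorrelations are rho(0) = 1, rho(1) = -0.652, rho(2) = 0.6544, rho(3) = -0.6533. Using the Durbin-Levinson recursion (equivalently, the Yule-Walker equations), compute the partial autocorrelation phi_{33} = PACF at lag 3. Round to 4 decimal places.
\phi_{33} = -0.2829

The PACF at lag k is phi_{kk}, the last component of the solution
to the Yule-Walker system G_k phi = r_k where
  (G_k)_{ij} = rho(|i - j|), (r_k)_i = rho(i), i,j = 1..k.
Equivalently, Durbin-Levinson gives phi_{kk} iteratively:
  phi_{11} = rho(1)
  phi_{kk} = [rho(k) - sum_{j=1..k-1} phi_{k-1,j} rho(k-j)]
            / [1 - sum_{j=1..k-1} phi_{k-1,j} rho(j)],
  phi_{k,j} = phi_{k-1,j} - phi_{kk} phi_{k-1,k-j},  j = 1..k-1.
Step k = 1:
  phi_11 = rho(1) = -0.652.
Step k = 2:
  phi_22 = [rho(2) - phi_11 rho(1)] / [1 - phi_11 rho(1)] = [0.6544 - (-0.652)(-0.652)] / [1 - (-0.652)(-0.652)]
         = 0.229296 / 0.574896 = 0.398848.
  Update: phi_21 = phi_11 - phi_22 phi_11 = -0.652 - (0.398848)(-0.652) = -0.391951.
Step k = 3:
  phi_33 = [rho(3) - phi_21 rho(2) - phi_22 rho(1)] / [1 - phi_21 rho(1) - phi_22 rho(2)]
    numerator   = -0.6533 - (-0.391951)(0.6544) - (0.398848)(-0.652) = -0.13675835
    denominator = 1 - (-0.391951)(-0.652) - (0.398848)(0.6544) = 0.4834418
  phi_33 = -0.13675835 / 0.4834418 = -0.2829.
Therefore phi_{33} = -0.2829.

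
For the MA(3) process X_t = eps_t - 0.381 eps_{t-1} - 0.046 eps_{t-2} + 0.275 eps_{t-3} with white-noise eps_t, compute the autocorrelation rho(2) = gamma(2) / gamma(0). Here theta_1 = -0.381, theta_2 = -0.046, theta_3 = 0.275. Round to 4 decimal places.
\rho(2) = -0.1233

For an MA(q) process with theta_0 = 1, the autocovariance is
  gamma(k) = sigma^2 * sum_{i=0..q-k} theta_i * theta_{i+k},
and rho(k) = gamma(k) / gamma(0). Sigma^2 cancels.
  numerator   = (1)*(-0.046) + (-0.381)*(0.275) = -0.150775.
  denominator = (1)^2 + (-0.381)^2 + (-0.046)^2 + (0.275)^2 = 1.222902.
  rho(2) = -0.150775 / 1.222902 = -0.1233.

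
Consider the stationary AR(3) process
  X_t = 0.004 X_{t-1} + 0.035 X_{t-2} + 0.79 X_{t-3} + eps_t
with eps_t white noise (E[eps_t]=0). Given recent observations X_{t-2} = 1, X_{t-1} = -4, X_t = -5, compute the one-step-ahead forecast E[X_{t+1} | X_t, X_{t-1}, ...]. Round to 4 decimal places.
E[X_{t+1} \mid \mathcal F_t] = 0.6300

For an AR(p) model X_t = c + sum_i phi_i X_{t-i} + eps_t, the
one-step-ahead conditional mean is
  E[X_{t+1} | X_t, ...] = c + sum_i phi_i X_{t+1-i}.
Substitute known values:
  E[X_{t+1} | ...] = (0.004) * (-5) + (0.035) * (-4) + (0.79) * (1)
                   = 0.6300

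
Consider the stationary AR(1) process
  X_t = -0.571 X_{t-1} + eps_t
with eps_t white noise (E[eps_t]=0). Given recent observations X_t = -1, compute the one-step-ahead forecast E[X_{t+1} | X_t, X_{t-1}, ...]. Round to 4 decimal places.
E[X_{t+1} \mid \mathcal F_t] = 0.5710

For an AR(p) model X_t = c + sum_i phi_i X_{t-i} + eps_t, the
one-step-ahead conditional mean is
  E[X_{t+1} | X_t, ...] = c + sum_i phi_i X_{t+1-i}.
Substitute known values:
  E[X_{t+1} | ...] = (-0.571) * (-1)
                   = 0.5710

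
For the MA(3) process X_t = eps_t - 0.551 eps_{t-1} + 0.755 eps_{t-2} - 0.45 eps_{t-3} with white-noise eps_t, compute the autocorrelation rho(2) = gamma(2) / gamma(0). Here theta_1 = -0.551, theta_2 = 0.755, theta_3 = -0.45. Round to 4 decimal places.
\rho(2) = 0.4831

For an MA(q) process with theta_0 = 1, the autocovariance is
  gamma(k) = sigma^2 * sum_{i=0..q-k} theta_i * theta_{i+k},
and rho(k) = gamma(k) / gamma(0). Sigma^2 cancels.
  numerator   = (1)*(0.755) + (-0.551)*(-0.45) = 1.00295.
  denominator = (1)^2 + (-0.551)^2 + (0.755)^2 + (-0.45)^2 = 2.076126.
  rho(2) = 1.00295 / 2.076126 = 0.4831.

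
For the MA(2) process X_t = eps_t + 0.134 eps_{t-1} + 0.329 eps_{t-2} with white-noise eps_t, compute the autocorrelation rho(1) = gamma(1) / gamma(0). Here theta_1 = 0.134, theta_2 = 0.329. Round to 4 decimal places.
\rho(1) = 0.1581

For an MA(q) process with theta_0 = 1, the autocovariance is
  gamma(k) = sigma^2 * sum_{i=0..q-k} theta_i * theta_{i+k},
and rho(k) = gamma(k) / gamma(0). Sigma^2 cancels.
  numerator   = (1)*(0.134) + (0.134)*(0.329) = 0.178086.
  denominator = (1)^2 + (0.134)^2 + (0.329)^2 = 1.126197.
  rho(1) = 0.178086 / 1.126197 = 0.1581.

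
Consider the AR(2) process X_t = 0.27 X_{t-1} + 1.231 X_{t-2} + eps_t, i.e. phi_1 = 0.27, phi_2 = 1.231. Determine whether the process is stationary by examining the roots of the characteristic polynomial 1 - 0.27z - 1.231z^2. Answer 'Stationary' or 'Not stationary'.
\text{Not stationary}

The AR(p) characteristic polynomial is P(z) = 1 - 0.27z - 1.231z^2.
Stationarity requires all roots to lie outside the unit circle, i.e. |z| > 1 for every root.
Set 1 + (-0.27) z + (-1.231) z^2 = 0, i.e. a z^2 + b z + c = 0 with a = -1.231, b = -0.27, c = 1.
Discriminant D = b^2 - 4ac = (-0.27)^2 - 4*(-1.231)*1 = 0.0729 - (-4.924) = 4.9969.
D >= 0, so the roots are real: z = (-b +/- sqrt(D)) / (2a) = (0.27 +/- 2.235375) / (-2.462).
  z_1 = (0.27 + 2.235375) / (-2.462) = -1.0176,   |z_1| = 1.0176.
  z_2 = (0.27 - 2.235375) / (-2.462) = 0.7983,   |z_2| = 0.7983.
Moduli of all roots: 1.0176, 0.7983.
All moduli strictly greater than 1? No.
Verdict: Not stationary.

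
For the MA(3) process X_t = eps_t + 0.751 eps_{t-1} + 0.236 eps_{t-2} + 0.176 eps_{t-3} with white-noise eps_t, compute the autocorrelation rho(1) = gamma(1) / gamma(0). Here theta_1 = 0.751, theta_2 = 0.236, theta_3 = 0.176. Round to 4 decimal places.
\rho(1) = 0.5875

For an MA(q) process with theta_0 = 1, the autocovariance is
  gamma(k) = sigma^2 * sum_{i=0..q-k} theta_i * theta_{i+k},
and rho(k) = gamma(k) / gamma(0). Sigma^2 cancels.
  numerator   = (1)*(0.751) + (0.751)*(0.236) + (0.236)*(0.176) = 0.969772.
  denominator = (1)^2 + (0.751)^2 + (0.236)^2 + (0.176)^2 = 1.650673.
  rho(1) = 0.969772 / 1.650673 = 0.5875.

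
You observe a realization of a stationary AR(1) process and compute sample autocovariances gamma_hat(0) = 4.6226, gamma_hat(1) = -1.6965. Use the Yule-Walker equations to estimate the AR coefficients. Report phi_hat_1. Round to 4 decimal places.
\hat\phi_{1} = -0.3670

The Yule-Walker equations for an AR(p) process read, in matrix form,
  Gamma_p phi = r_p,   with   (Gamma_p)_{ij} = gamma(|i - j|),
                       (r_p)_i = gamma(i),   i,j = 1..p.
Substitute the sample gammas (Toeplitz matrix and right-hand side of size 1):
  Gamma_p = [[4.6226]]
  r_p     = [-1.6965]
With p = 1 this is the single equation gamma(0) phi_1 = gamma(1):
  phi_hat_1 = gamma(1) / gamma(0) = -1.6965 / 4.6226 = -0.3670.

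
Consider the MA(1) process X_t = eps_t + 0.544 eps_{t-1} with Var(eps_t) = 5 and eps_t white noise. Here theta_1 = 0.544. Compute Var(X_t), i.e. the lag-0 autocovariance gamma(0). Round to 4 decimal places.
\gamma(0) = 6.4797

For an MA(q) process X_t = eps_t + sum_i theta_i eps_{t-i} with
Var(eps_t) = sigma^2, the variance is
  gamma(0) = sigma^2 * (1 + sum_i theta_i^2).
  sum_i theta_i^2 = (0.544)^2 = 0.295936.
  gamma(0) = 5 * (1 + 0.295936) = 5 * 1.295936 = 6.47968, which rounds to 6.4797.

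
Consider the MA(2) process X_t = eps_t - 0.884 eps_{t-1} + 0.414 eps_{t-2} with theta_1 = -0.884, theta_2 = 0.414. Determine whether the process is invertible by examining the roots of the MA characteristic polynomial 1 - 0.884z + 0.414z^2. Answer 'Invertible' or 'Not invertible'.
\text{Invertible}

The MA(q) characteristic polynomial is P(z) = 1 - 0.884z + 0.414z^2.
Invertibility requires all roots to lie outside the unit circle, i.e. |z| > 1 for every root.
Set 1 + (-0.884) z + (0.414) z^2 = 0, i.e. a z^2 + b z + c = 0 with a = 0.414, b = -0.884, c = 1.
Discriminant D = b^2 - 4ac = (-0.884)^2 - 4*(0.414)*1 = 0.781456 - (1.656) = -0.874544.
D < 0, so the roots are the complex-conjugate pair z = (-b +/- i sqrt(-D)) / (2a) = 1.0676 +/- 1.1294i.
For a conjugate pair |z|^2 = z * conj(z) = (product of roots) = c/a = 1/(0.414) = 2.415459, so |z| = sqrt(2.415459) = 1.5542 for both roots.
Moduli of all roots: 1.5542, 1.5542.
All moduli strictly greater than 1? Yes.
Verdict: Invertible.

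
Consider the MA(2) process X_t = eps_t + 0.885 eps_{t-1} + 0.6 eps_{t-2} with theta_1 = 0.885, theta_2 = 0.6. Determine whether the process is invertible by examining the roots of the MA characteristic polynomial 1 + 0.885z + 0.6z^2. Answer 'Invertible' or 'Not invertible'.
\text{Invertible}

The MA(q) characteristic polynomial is P(z) = 1 + 0.885z + 0.6z^2.
Invertibility requires all roots to lie outside the unit circle, i.e. |z| > 1 for every root.
Set 1 + (0.885) z + (0.6) z^2 = 0, i.e. a z^2 + b z + c = 0 with a = 0.6, b = 0.885, c = 1.
Discriminant D = b^2 - 4ac = (0.885)^2 - 4*(0.6)*1 = 0.783225 - (2.4) = -1.616775.
D < 0, so the roots are the complex-conjugate pair z = (-b +/- i sqrt(-D)) / (2a) = -0.7375 +/- 1.0596i.
For a conjugate pair |z|^2 = z * conj(z) = (product of roots) = c/a = 1/(0.6) = 1.666667, so |z| = sqrt(1.666667) = 1.291 for both roots.
Moduli of all roots: 1.2910, 1.2910.
All moduli strictly greater than 1? Yes.
Verdict: Invertible.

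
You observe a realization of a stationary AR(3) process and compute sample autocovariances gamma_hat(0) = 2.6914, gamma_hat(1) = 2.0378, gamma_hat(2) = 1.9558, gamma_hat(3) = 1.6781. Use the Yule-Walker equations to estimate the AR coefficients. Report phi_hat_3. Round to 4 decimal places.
\hat\phi_{3} = -0.0030

The Yule-Walker equations for an AR(p) process read, in matrix form,
  Gamma_p phi = r_p,   with   (Gamma_p)_{ij} = gamma(|i - j|),
                       (r_p)_i = gamma(i),   i,j = 1..p.
Substitute the sample gammas (Toeplitz matrix and right-hand side of size 3):
  Gamma_p = [[2.6914, 2.0378, 1.9558], [2.0378, 2.6914, 2.0378], [1.9558, 2.0378, 2.6914]]
  r_p     = [2.0378, 1.9558, 1.6781]
Written out (R1..R3):
  (R1) 2.6914 phi_1 + 2.0378 phi_2 + 1.9558 phi_3 = 2.0378
  (R2) 2.0378 phi_1 + 2.6914 phi_2 + 2.0378 phi_3 = 1.9558
  (R3) 1.9558 phi_1 + 2.0378 phi_2 + 2.6914 phi_3 = 1.6781
Gaussian elimination:
  R2 <- R2 - (2.0378/2.6914) R1 = R2 - (0.757152) R1:  1.148475 phi_2 + 0.556961 phi_3 = 0.412875
  R3 <- R3 - (1.9558/2.6914) R1 = R3 - (0.726685) R1:  0.556961 phi_2 + 1.270149 phi_3 = 0.197261
  R3 <- R3 - (0.556961/1.148475) R2 = R3 - (0.484957) R2:  1.000047 phi_3 = -0.002965
Back-substitution:
  phi_hat_3 = -0.002965 / 1.000047 = -0.002965
  phi_hat_2 = (0.412875 - (0.556961)(-0.002965)) / 1.148475 = 0.360936
  phi_hat_1 = (2.0378 - (2.0378)(0.360936) - (1.9558)(-0.002965)) / 2.6914 = 0.486023
So phi_hat = [0.4860, 0.3609, -0.0030].
Therefore phi_hat_3 = -0.0030.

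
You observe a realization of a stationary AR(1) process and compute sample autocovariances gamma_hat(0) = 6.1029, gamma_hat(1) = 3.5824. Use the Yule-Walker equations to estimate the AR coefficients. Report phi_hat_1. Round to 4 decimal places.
\hat\phi_{1} = 0.5870

The Yule-Walker equations for an AR(p) process read, in matrix form,
  Gamma_p phi = r_p,   with   (Gamma_p)_{ij} = gamma(|i - j|),
                       (r_p)_i = gamma(i),   i,j = 1..p.
Substitute the sample gammas (Toeplitz matrix and right-hand side of size 1):
  Gamma_p = [[6.1029]]
  r_p     = [3.5824]
With p = 1 this is the single equation gamma(0) phi_1 = gamma(1):
  phi_hat_1 = gamma(1) / gamma(0) = 3.5824 / 6.1029 = 0.5870.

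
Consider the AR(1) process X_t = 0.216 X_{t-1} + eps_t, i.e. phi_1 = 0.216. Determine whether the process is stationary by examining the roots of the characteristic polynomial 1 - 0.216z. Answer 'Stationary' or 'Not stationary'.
\text{Stationary}

The AR(p) characteristic polynomial is P(z) = 1 - 0.216z.
Stationarity requires all roots to lie outside the unit circle, i.e. |z| > 1 for every root.
This is linear in z: 1 + (-0.216) z = 0  =>  z = -1/(-0.216) = 4.62963,  |z| = 4.62963.
Moduli of all roots: 4.6296.
All moduli strictly greater than 1? Yes.
Verdict: Stationary.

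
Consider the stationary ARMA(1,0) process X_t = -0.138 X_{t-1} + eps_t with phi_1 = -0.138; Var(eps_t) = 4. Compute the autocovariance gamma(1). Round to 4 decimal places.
\gamma(1) = -0.5627

Multiply the model equation by X_{t-k} and take expectations. With theta_0 = psi_0 = 1 and psi_j the MA(infinity) weights, this gives
  gamma(k) - sum_i phi_i gamma(k-i) = c_k,
  c_k = sigma^2 * sum_{j=k..q} theta_j psi_{j-k}   (c_k = 0 for k > q),
using gamma(-m) = gamma(m).
Pure AR (q = 0): c_0 = sigma^2 = 4, c_k = 0 for k >= 1.
Equations for k = 0 and k = 1 (AR order 1):
  gamma(0) = phi_1 gamma(1) + c_0
  gamma(1) = phi_1 gamma(0) + c_1
Substituting the second into the first: gamma(0) (1 - phi_1^2) = c_0 + phi_1 c_1, so
  gamma(0) = c_0 / (1 - phi_1^2) = 4 / (1 - (-0.138)^2) = 4 / 0.980956 = 4.077655.
  gamma(1) = phi_1 gamma(0) = (-0.138)(4.077655) = -0.562716.
Therefore gamma(1) = -0.5627 (to 4 decimal places).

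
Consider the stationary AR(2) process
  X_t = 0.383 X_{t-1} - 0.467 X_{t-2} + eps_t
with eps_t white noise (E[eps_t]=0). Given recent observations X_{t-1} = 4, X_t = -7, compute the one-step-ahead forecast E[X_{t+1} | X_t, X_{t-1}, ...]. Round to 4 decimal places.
E[X_{t+1} \mid \mathcal F_t] = -4.5490

For an AR(p) model X_t = c + sum_i phi_i X_{t-i} + eps_t, the
one-step-ahead conditional mean is
  E[X_{t+1} | X_t, ...] = c + sum_i phi_i X_{t+1-i}.
Substitute known values:
  E[X_{t+1} | ...] = (0.383) * (-7) + (-0.467) * (4)
                   = -4.5490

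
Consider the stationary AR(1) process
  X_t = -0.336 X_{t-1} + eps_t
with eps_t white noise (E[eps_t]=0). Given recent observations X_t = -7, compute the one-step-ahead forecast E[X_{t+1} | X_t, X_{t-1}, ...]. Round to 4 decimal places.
E[X_{t+1} \mid \mathcal F_t] = 2.3520

For an AR(p) model X_t = c + sum_i phi_i X_{t-i} + eps_t, the
one-step-ahead conditional mean is
  E[X_{t+1} | X_t, ...] = c + sum_i phi_i X_{t+1-i}.
Substitute known values:
  E[X_{t+1} | ...] = (-0.336) * (-7)
                   = 2.3520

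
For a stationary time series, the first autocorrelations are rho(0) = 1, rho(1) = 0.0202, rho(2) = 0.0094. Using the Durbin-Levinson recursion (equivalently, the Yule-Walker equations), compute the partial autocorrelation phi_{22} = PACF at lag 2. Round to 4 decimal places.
\phi_{22} = 0.0090

The PACF at lag k is phi_{kk}, the last component of the solution
to the Yule-Walker system G_k phi = r_k where
  (G_k)_{ij} = rho(|i - j|), (r_k)_i = rho(i), i,j = 1..k.
Equivalently, Durbin-Levinson gives phi_{kk} iteratively:
  phi_{11} = rho(1)
  phi_{kk} = [rho(k) - sum_{j=1..k-1} phi_{k-1,j} rho(k-j)]
            / [1 - sum_{j=1..k-1} phi_{k-1,j} rho(j)],
  phi_{k,j} = phi_{k-1,j} - phi_{kk} phi_{k-1,k-j},  j = 1..k-1.
Step k = 1:
  phi_11 = rho(1) = 0.0202.
Step k = 2:
  phi_22 = [rho(2) - phi_11 rho(1)] / [1 - phi_11 rho(1)] = [0.0094 - (0.0202)(0.0202)] / [1 - (0.0202)(0.0202)]
         = 0.00899196 / 0.99959196 = 0.009.
Therefore phi_{22} = 0.0090.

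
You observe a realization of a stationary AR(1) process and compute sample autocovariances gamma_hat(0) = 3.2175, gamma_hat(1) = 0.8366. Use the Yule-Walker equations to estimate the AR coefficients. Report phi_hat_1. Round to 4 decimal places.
\hat\phi_{1} = 0.2600

The Yule-Walker equations for an AR(p) process read, in matrix form,
  Gamma_p phi = r_p,   with   (Gamma_p)_{ij} = gamma(|i - j|),
                       (r_p)_i = gamma(i),   i,j = 1..p.
Substitute the sample gammas (Toeplitz matrix and right-hand side of size 1):
  Gamma_p = [[3.2175]]
  r_p     = [0.8366]
With p = 1 this is the single equation gamma(0) phi_1 = gamma(1):
  phi_hat_1 = gamma(1) / gamma(0) = 0.8366 / 3.2175 = 0.2600.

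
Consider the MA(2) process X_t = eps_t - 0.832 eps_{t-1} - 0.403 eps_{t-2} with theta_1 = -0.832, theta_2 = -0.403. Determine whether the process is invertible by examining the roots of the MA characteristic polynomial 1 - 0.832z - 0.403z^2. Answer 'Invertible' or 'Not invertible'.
\text{Not invertible}

The MA(q) characteristic polynomial is P(z) = 1 - 0.832z - 0.403z^2.
Invertibility requires all roots to lie outside the unit circle, i.e. |z| > 1 for every root.
Set 1 + (-0.832) z + (-0.403) z^2 = 0, i.e. a z^2 + b z + c = 0 with a = -0.403, b = -0.832, c = 1.
Discriminant D = b^2 - 4ac = (-0.832)^2 - 4*(-0.403)*1 = 0.692224 - (-1.612) = 2.304224.
D >= 0, so the roots are real: z = (-b +/- sqrt(D)) / (2a) = (0.832 +/- 1.517967) / (-0.806).
  z_1 = (0.832 + 1.517967) / (-0.806) = -2.9156,   |z_1| = 2.9156.
  z_2 = (0.832 - 1.517967) / (-0.806) = 0.8511,   |z_2| = 0.8511.
Moduli of all roots: 2.9156, 0.8511.
All moduli strictly greater than 1? No.
Verdict: Not invertible.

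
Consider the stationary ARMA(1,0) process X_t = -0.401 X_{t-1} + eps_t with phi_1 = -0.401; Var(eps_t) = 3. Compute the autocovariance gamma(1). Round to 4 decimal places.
\gamma(1) = -1.4335

Multiply the model equation by X_{t-k} and take expectations. With theta_0 = psi_0 = 1 and psi_j the MA(infinity) weights, this gives
  gamma(k) - sum_i phi_i gamma(k-i) = c_k,
  c_k = sigma^2 * sum_{j=k..q} theta_j psi_{j-k}   (c_k = 0 for k > q),
using gamma(-m) = gamma(m).
Pure AR (q = 0): c_0 = sigma^2 = 3, c_k = 0 for k >= 1.
Equations for k = 0 and k = 1 (AR order 1):
  gamma(0) = phi_1 gamma(1) + c_0
  gamma(1) = phi_1 gamma(0) + c_1
Substituting the second into the first: gamma(0) (1 - phi_1^2) = c_0 + phi_1 c_1, so
  gamma(0) = c_0 / (1 - phi_1^2) = 3 / (1 - (-0.401)^2) = 3 / 0.839199 = 3.574837.
  gamma(1) = phi_1 gamma(0) = (-0.401)(3.574837) = -1.43351.
Therefore gamma(1) = -1.4335 (to 4 decimal places).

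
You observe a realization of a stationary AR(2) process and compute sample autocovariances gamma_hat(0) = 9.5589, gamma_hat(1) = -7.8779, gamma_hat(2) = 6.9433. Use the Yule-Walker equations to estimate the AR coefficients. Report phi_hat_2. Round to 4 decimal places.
\hat\phi_{2} = 0.1470

The Yule-Walker equations for an AR(p) process read, in matrix form,
  Gamma_p phi = r_p,   with   (Gamma_p)_{ij} = gamma(|i - j|),
                       (r_p)_i = gamma(i),   i,j = 1..p.
Substitute the sample gammas (Toeplitz matrix and right-hand side of size 2):
  Gamma_p = [[9.5589, -7.8779], [-7.8779, 9.5589]]
  r_p     = [-7.8779, 6.9433]
Written out:
  9.5589 phi_1 - 7.8779 phi_2 = -7.8779
  -7.8779 phi_1 + 9.5589 phi_2 = 6.9433
Solve by Cramer's rule:
  det = gamma(0)^2 - gamma(1)^2 = (9.5589)^2 - (-7.8779)^2 = 91.37256921 - 62.06130841 = 29.3112608
  phi_hat_1 = [gamma(1) gamma(0) - gamma(1) gamma(2)] / det = [(-7.8779)(9.5589) - (-7.8779)(6.9433)] / 29.3112608 = -20.60543524 / 29.3112608 = -0.703
  phi_hat_2 = [gamma(0) gamma(2) - gamma(1)^2] / det = [(9.5589)(6.9433) - (-7.8779)^2] / 29.3112608 = 4.30900196 / 29.3112608 = 0.147
So phi_hat = [-0.7030, 0.1470].
Therefore phi_hat_2 = 0.1470.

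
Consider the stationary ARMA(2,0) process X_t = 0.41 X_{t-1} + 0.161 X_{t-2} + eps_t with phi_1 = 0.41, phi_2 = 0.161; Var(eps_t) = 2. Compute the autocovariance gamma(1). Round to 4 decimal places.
\gamma(1) = 1.3181

Multiply the model equation by X_{t-k} and take expectations. With theta_0 = psi_0 = 1 and psi_j the MA(infinity) weights, this gives
  gamma(k) - sum_i phi_i gamma(k-i) = c_k,
  c_k = sigma^2 * sum_{j=k..q} theta_j psi_{j-k}   (c_k = 0 for k > q),
using gamma(-m) = gamma(m).
Pure AR (q = 0): c_0 = sigma^2 = 2, c_k = 0 for k >= 1.
Equations for k = 0, 1, 2 (AR order 2, c_2 = 0):
  (E0) gamma(0) = phi_1 gamma(1) + phi_2 gamma(2) + c_0
  (E1) gamma(1) = phi_1 gamma(0) + phi_2 gamma(1) + c_1
  (E2) gamma(2) = phi_1 gamma(1) + phi_2 gamma(0)
From (E1): gamma(1) = A gamma(0) + B with
  A = phi_1 / (1 - phi_2) = 0.41 / 0.839 = 0.488677,   B = c_1 / (1 - phi_2) = 0 / 0.839 = 0.
Insert (E2) into (E0): gamma(0) (1 - phi_2^2) = phi_1 (1 + phi_2) gamma(1) + c_0.
  phi_1 (1 + phi_2) = (0.41)(1.161) = 0.47601,   1 - phi_2^2 = 0.974079.
Replace gamma(1) by A gamma(0) + B and collect gamma(0):
  gamma(0) [0.974079 - (0.47601)(0.488677)] = c_0 = 2
  gamma(0) * 0.741464 = 2
  gamma(0) = 2 / 0.741464 = 2.697367.
  gamma(1) = A gamma(0) = (0.488677)(2.697367) = 1.318141.
Therefore gamma(1) = 1.3181 (to 4 decimal places).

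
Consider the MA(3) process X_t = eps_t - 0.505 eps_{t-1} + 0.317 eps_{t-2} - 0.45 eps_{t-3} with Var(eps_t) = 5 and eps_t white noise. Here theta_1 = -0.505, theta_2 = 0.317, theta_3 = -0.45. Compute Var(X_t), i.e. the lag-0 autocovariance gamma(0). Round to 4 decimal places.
\gamma(0) = 7.7901

For an MA(q) process X_t = eps_t + sum_i theta_i eps_{t-i} with
Var(eps_t) = sigma^2, the variance is
  gamma(0) = sigma^2 * (1 + sum_i theta_i^2).
  sum_i theta_i^2 = (-0.505)^2 + (0.317)^2 + (-0.45)^2 = 0.255025 + 0.100489 + 0.2025 = 0.558014.
  gamma(0) = 5 * (1 + 0.558014) = 5 * 1.558014 = 7.79007, which rounds to 7.7901.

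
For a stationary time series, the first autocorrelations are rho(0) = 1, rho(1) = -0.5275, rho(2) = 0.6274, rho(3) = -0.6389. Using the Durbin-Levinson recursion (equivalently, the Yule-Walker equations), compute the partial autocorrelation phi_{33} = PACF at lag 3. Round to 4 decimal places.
\phi_{33} = -0.3850

The PACF at lag k is phi_{kk}, the last component of the solution
to the Yule-Walker system G_k phi = r_k where
  (G_k)_{ij} = rho(|i - j|), (r_k)_i = rho(i), i,j = 1..k.
Equivalently, Durbin-Levinson gives phi_{kk} iteratively:
  phi_{11} = rho(1)
  phi_{kk} = [rho(k) - sum_{j=1..k-1} phi_{k-1,j} rho(k-j)]
            / [1 - sum_{j=1..k-1} phi_{k-1,j} rho(j)],
  phi_{k,j} = phi_{k-1,j} - phi_{kk} phi_{k-1,k-j},  j = 1..k-1.
Step k = 1:
  phi_11 = rho(1) = -0.5275.
Step k = 2:
  phi_22 = [rho(2) - phi_11 rho(1)] / [1 - phi_11 rho(1)] = [0.6274 - (-0.5275)(-0.5275)] / [1 - (-0.5275)(-0.5275)]
         = 0.34914375 / 0.72174375 = 0.48375.
  Update: phi_21 = phi_11 - phi_22 phi_11 = -0.5275 - (0.48375)(-0.5275) = -0.272322.
Step k = 3:
  phi_33 = [rho(3) - phi_21 rho(2) - phi_22 rho(1)] / [1 - phi_21 rho(1) - phi_22 rho(2)]
    numerator   = -0.6389 - (-0.272322)(0.6274) - (0.48375)(-0.5275) = -0.21286707
    denominator = 1 - (-0.272322)(-0.5275) - (0.48375)(0.6274) = 0.55284536
  phi_33 = -0.21286707 / 0.55284536 = -0.385.
Therefore phi_{33} = -0.3850.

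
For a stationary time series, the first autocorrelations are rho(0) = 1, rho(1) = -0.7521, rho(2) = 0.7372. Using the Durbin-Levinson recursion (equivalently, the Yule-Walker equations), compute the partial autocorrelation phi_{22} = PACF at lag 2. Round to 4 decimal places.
\phi_{22} = 0.3950

The PACF at lag k is phi_{kk}, the last component of the solution
to the Yule-Walker system G_k phi = r_k where
  (G_k)_{ij} = rho(|i - j|), (r_k)_i = rho(i), i,j = 1..k.
Equivalently, Durbin-Levinson gives phi_{kk} iteratively:
  phi_{11} = rho(1)
  phi_{kk} = [rho(k) - sum_{j=1..k-1} phi_{k-1,j} rho(k-j)]
            / [1 - sum_{j=1..k-1} phi_{k-1,j} rho(j)],
  phi_{k,j} = phi_{k-1,j} - phi_{kk} phi_{k-1,k-j},  j = 1..k-1.
Step k = 1:
  phi_11 = rho(1) = -0.7521.
Step k = 2:
  phi_22 = [rho(2) - phi_11 rho(1)] / [1 - phi_11 rho(1)] = [0.7372 - (-0.7521)(-0.7521)] / [1 - (-0.7521)(-0.7521)]
         = 0.17154559 / 0.43434559 = 0.395.
Therefore phi_{22} = 0.3950.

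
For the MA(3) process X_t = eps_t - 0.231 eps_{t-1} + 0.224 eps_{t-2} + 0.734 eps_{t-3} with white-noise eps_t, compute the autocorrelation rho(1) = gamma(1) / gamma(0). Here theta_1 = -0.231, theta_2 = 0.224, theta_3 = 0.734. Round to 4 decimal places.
\rho(1) = -0.0721

For an MA(q) process with theta_0 = 1, the autocovariance is
  gamma(k) = sigma^2 * sum_{i=0..q-k} theta_i * theta_{i+k},
and rho(k) = gamma(k) / gamma(0). Sigma^2 cancels.
  numerator   = (1)*(-0.231) + (-0.231)*(0.224) + (0.224)*(0.734) = -0.118328.
  denominator = (1)^2 + (-0.231)^2 + (0.224)^2 + (0.734)^2 = 1.642293.
  rho(1) = -0.118328 / 1.642293 = -0.0721.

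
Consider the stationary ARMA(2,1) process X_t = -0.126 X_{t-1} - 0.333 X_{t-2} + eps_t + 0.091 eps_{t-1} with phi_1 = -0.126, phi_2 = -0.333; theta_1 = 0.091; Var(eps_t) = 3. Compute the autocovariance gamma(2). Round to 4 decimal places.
\gamma(2) = -1.1092

Multiply the model equation by X_{t-k} and take expectations. With theta_0 = psi_0 = 1 and psi_j the MA(infinity) weights, this gives
  gamma(k) - sum_i phi_i gamma(k-i) = c_k,
  c_k = sigma^2 * sum_{j=k..q} theta_j psi_{j-k}   (c_k = 0 for k > q),
using gamma(-m) = gamma(m).
psi-weights needed (psi_j = theta_j + sum_i phi_i psi_{j-i}):
  psi_1 = theta_1 + phi_1 = 0.091 + (-0.126) = -0.035
Right-hand sides:
  c_0 = sigma^2 (1 + theta_1 psi_1) = 3 * (1 + (0.091)(-0.035)) = 3 * 0.996815 = 2.990445
  c_1 = sigma^2 theta_1 = 3 * (0.091) = 0.273
  c_2 = 0
Equations for k = 0, 1, 2 (AR order 2, c_2 = 0):
  (E0) gamma(0) = phi_1 gamma(1) + phi_2 gamma(2) + c_0
  (E1) gamma(1) = phi_1 gamma(0) + phi_2 gamma(1) + c_1
  (E2) gamma(2) = phi_1 gamma(1) + phi_2 gamma(0)
From (E1): gamma(1) = A gamma(0) + B with
  A = phi_1 / (1 - phi_2) = -0.126 / 1.333 = -0.094524,   B = c_1 / (1 - phi_2) = 0.273 / 1.333 = 0.204801.
Insert (E2) into (E0): gamma(0) (1 - phi_2^2) = phi_1 (1 + phi_2) gamma(1) + c_0.
  phi_1 (1 + phi_2) = (-0.126)(0.667) = -0.084042,   1 - phi_2^2 = 0.889111.
Replace gamma(1) by A gamma(0) + B and collect gamma(0):
  gamma(0) [0.889111 - (-0.084042)(-0.094524)] = (-0.084042)(0.204801) + 2.990445
  gamma(0) * 0.881167 = 2.973233
  gamma(0) = 2.973233 / 0.881167 = 3.374199.
  gamma(1) = A gamma(0) + B = (-0.094524)(3.374199) + (0.204801) = -0.11414.
  gamma(2) = phi_1 gamma(1) + phi_2 gamma(0) = (-0.126)(-0.11414) + (-0.333)(3.374199) = -1.109227.
Therefore gamma(2) = -1.1092 (to 4 decimal places).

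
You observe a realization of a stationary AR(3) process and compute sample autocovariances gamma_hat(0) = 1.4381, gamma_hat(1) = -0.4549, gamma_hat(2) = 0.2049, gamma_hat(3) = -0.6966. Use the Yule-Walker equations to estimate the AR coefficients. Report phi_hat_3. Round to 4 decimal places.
\hat\phi_{3} = -0.4750

The Yule-Walker equations for an AR(p) process read, in matrix form,
  Gamma_p phi = r_p,   with   (Gamma_p)_{ij} = gamma(|i - j|),
                       (r_p)_i = gamma(i),   i,j = 1..p.
Substitute the sample gammas (Toeplitz matrix and right-hand side of size 3):
  Gamma_p = [[1.4381, -0.4549, 0.2049], [-0.4549, 1.4381, -0.4549], [0.2049, -0.4549, 1.4381]]
  r_p     = [-0.4549, 0.2049, -0.6966]
Written out (R1..R3):
  (R1) 1.4381 phi_1 - 0.4549 phi_2 + 0.2049 phi_3 = -0.4549
  (R2) -0.4549 phi_1 + 1.4381 phi_2 - 0.4549 phi_3 = 0.2049
  (R3) 0.2049 phi_1 - 0.4549 phi_2 + 1.4381 phi_3 = -0.6966
Gaussian elimination:
  R2 <- R2 - (-0.4549/1.4381) R1 = R2 - (-0.31632) R1:  1.294206 phi_2 - 0.390086 phi_3 = 0.061006
  R3 <- R3 - (0.2049/1.4381) R1 = R3 - (0.14248) R1:  -0.390086 phi_2 + 1.408906 phi_3 = -0.631786
  R3 <- R3 - (-0.390086/1.294206) R2 = R3 - (-0.30141) R2:  1.29133 phi_3 = -0.613398
Back-substitution:
  phi_hat_3 = -0.613398 / 1.29133 = -0.475013
  phi_hat_2 = (0.061006 - (-0.390086)(-0.475013)) / 1.294206 = -0.096036
  phi_hat_1 = (-0.4549 - (-0.4549)(-0.096036) - (0.2049)(-0.475013)) / 1.4381 = -0.279018
So phi_hat = [-0.2790, -0.0960, -0.4750].
Therefore phi_hat_3 = -0.4750.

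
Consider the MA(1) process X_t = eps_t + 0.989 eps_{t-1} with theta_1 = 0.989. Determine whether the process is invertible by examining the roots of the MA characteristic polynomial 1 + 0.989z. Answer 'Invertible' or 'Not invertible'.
\text{Invertible}

The MA(q) characteristic polynomial is P(z) = 1 + 0.989z.
Invertibility requires all roots to lie outside the unit circle, i.e. |z| > 1 for every root.
This is linear in z: 1 + (0.989) z = 0  =>  z = -1/(0.989) = -1.011122,  |z| = 1.011122.
Moduli of all roots: 1.0111.
All moduli strictly greater than 1? Yes.
Verdict: Invertible.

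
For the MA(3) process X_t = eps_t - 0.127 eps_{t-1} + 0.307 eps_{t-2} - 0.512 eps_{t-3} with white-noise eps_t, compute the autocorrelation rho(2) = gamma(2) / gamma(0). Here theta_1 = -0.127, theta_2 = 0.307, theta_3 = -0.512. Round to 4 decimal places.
\rho(2) = 0.2711

For an MA(q) process with theta_0 = 1, the autocovariance is
  gamma(k) = sigma^2 * sum_{i=0..q-k} theta_i * theta_{i+k},
and rho(k) = gamma(k) / gamma(0). Sigma^2 cancels.
  numerator   = (1)*(0.307) + (-0.127)*(-0.512) = 0.372024.
  denominator = (1)^2 + (-0.127)^2 + (0.307)^2 + (-0.512)^2 = 1.372522.
  rho(2) = 0.372024 / 1.372522 = 0.2711.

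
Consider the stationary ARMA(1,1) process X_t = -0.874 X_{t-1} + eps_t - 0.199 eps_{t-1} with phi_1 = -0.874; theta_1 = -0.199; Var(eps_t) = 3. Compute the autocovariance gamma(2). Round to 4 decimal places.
\gamma(2) = 13.9873

Multiply the model equation by X_{t-k} and take expectations. With theta_0 = psi_0 = 1 and psi_j the MA(infinity) weights, this gives
  gamma(k) - sum_i phi_i gamma(k-i) = c_k,
  c_k = sigma^2 * sum_{j=k..q} theta_j psi_{j-k}   (c_k = 0 for k > q),
using gamma(-m) = gamma(m).
psi-weights needed (psi_j = theta_j + sum_i phi_i psi_{j-i}):
  psi_1 = theta_1 + phi_1 = -0.199 + (-0.874) = -1.073
Right-hand sides:
  c_0 = sigma^2 (1 + theta_1 psi_1) = 3 * (1 + (-0.199)(-1.073)) = 3 * 1.213527 = 3.640581
  c_1 = sigma^2 theta_1 = 3 * (-0.199) = -0.597
  c_2 = 0
Equations for k = 0 and k = 1 (AR order 1):
  gamma(0) = phi_1 gamma(1) + c_0
  gamma(1) = phi_1 gamma(0) + c_1
Substituting the second into the first: gamma(0) (1 - phi_1^2) = c_0 + phi_1 c_1, so
  gamma(0) = (c_0 + phi_1 c_1) / (1 - phi_1^2) = (3.640581 + (-0.874)(-0.597)) / (1 - (-0.874)^2) = 4.162359 / 0.236124 = 17.627852.
  gamma(1) = phi_1 gamma(0) + c_1 = (-0.874)(17.627852) + (-0.597) = -16.003743.
For k = 2 (> q): gamma(2) = phi_1 gamma(1) = (-0.874)(-16.003743) = 13.987271.
Therefore gamma(2) = 13.9873 (to 4 decimal places).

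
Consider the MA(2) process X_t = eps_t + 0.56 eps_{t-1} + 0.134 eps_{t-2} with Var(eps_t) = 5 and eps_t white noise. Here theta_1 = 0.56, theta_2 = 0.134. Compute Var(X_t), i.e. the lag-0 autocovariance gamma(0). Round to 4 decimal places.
\gamma(0) = 6.6578

For an MA(q) process X_t = eps_t + sum_i theta_i eps_{t-i} with
Var(eps_t) = sigma^2, the variance is
  gamma(0) = sigma^2 * (1 + sum_i theta_i^2).
  sum_i theta_i^2 = (0.56)^2 + (0.134)^2 = 0.3136 + 0.017956 = 0.331556.
  gamma(0) = 5 * (1 + 0.331556) = 5 * 1.331556 = 6.65778, which rounds to 6.6578.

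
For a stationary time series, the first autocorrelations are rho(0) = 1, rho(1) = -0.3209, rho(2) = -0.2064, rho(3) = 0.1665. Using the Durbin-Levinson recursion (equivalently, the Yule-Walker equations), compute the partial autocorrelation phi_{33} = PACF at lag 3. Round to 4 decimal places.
\phi_{33} = -0.0421

The PACF at lag k is phi_{kk}, the last component of the solution
to the Yule-Walker system G_k phi = r_k where
  (G_k)_{ij} = rho(|i - j|), (r_k)_i = rho(i), i,j = 1..k.
Equivalently, Durbin-Levinson gives phi_{kk} iteratively:
  phi_{11} = rho(1)
  phi_{kk} = [rho(k) - sum_{j=1..k-1} phi_{k-1,j} rho(k-j)]
            / [1 - sum_{j=1..k-1} phi_{k-1,j} rho(j)],
  phi_{k,j} = phi_{k-1,j} - phi_{kk} phi_{k-1,k-j},  j = 1..k-1.
Step k = 1:
  phi_11 = rho(1) = -0.3209.
Step k = 2:
  phi_22 = [rho(2) - phi_11 rho(1)] / [1 - phi_11 rho(1)] = [-0.2064 - (-0.3209)(-0.3209)] / [1 - (-0.3209)(-0.3209)]
         = -0.30937681 / 0.89702319 = -0.344893.
  Update: phi_21 = phi_11 - phi_22 phi_11 = -0.3209 - (-0.344893)(-0.3209) = -0.431576.
Step k = 3:
  phi_33 = [rho(3) - phi_21 rho(2) - phi_22 rho(1)] / [1 - phi_21 rho(1) - phi_22 rho(2)]
    numerator   = 0.1665 - (-0.431576)(-0.2064) - (-0.344893)(-0.3209) = -0.03325339
    denominator = 1 - (-0.431576)(-0.3209) - (-0.344893)(-0.2064) = 0.79032137
  phi_33 = -0.03325339 / 0.79032137 = -0.0421.
Therefore phi_{33} = -0.0421.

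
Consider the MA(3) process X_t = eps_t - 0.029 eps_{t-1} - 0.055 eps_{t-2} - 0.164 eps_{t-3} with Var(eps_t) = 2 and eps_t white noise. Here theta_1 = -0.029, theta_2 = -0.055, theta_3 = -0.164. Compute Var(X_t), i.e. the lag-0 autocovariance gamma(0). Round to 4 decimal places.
\gamma(0) = 2.0615

For an MA(q) process X_t = eps_t + sum_i theta_i eps_{t-i} with
Var(eps_t) = sigma^2, the variance is
  gamma(0) = sigma^2 * (1 + sum_i theta_i^2).
  sum_i theta_i^2 = (-0.029)^2 + (-0.055)^2 + (-0.164)^2 = 0.000841 + 0.003025 + 0.026896 = 0.030762.
  gamma(0) = 2 * (1 + 0.030762) = 2 * 1.030762 = 2.061524, which rounds to 2.0615.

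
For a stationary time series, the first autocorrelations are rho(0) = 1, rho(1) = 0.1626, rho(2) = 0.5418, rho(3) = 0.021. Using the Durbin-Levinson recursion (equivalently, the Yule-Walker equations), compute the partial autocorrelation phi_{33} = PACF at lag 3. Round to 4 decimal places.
\phi_{33} = -0.1520

The PACF at lag k is phi_{kk}, the last component of the solution
to the Yule-Walker system G_k phi = r_k where
  (G_k)_{ij} = rho(|i - j|), (r_k)_i = rho(i), i,j = 1..k.
Equivalently, Durbin-Levinson gives phi_{kk} iteratively:
  phi_{11} = rho(1)
  phi_{kk} = [rho(k) - sum_{j=1..k-1} phi_{k-1,j} rho(k-j)]
            / [1 - sum_{j=1..k-1} phi_{k-1,j} rho(j)],
  phi_{k,j} = phi_{k-1,j} - phi_{kk} phi_{k-1,k-j},  j = 1..k-1.
Step k = 1:
  phi_11 = rho(1) = 0.1626.
Step k = 2:
  phi_22 = [rho(2) - phi_11 rho(1)] / [1 - phi_11 rho(1)] = [0.5418 - (0.1626)(0.1626)] / [1 - (0.1626)(0.1626)]
         = 0.51536124 / 0.97356124 = 0.529357.
  Update: phi_21 = phi_11 - phi_22 phi_11 = 0.1626 - (0.529357)(0.1626) = 0.076527.
Step k = 3:
  phi_33 = [rho(3) - phi_21 rho(2) - phi_22 rho(1)] / [1 - phi_21 rho(1) - phi_22 rho(2)]
    numerator   = 0.021 - (0.076527)(0.5418) - (0.529357)(0.1626) = -0.10653552
    denominator = 1 - (0.076527)(0.1626) - (0.529357)(0.5418) = 0.70075128
  phi_33 = -0.10653552 / 0.70075128 = -0.152.
Therefore phi_{33} = -0.1520.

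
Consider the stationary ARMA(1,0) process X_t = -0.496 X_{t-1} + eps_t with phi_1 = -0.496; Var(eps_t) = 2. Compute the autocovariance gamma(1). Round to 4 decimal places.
\gamma(1) = -1.3157

Multiply the model equation by X_{t-k} and take expectations. With theta_0 = psi_0 = 1 and psi_j the MA(infinity) weights, this gives
  gamma(k) - sum_i phi_i gamma(k-i) = c_k,
  c_k = sigma^2 * sum_{j=k..q} theta_j psi_{j-k}   (c_k = 0 for k > q),
using gamma(-m) = gamma(m).
Pure AR (q = 0): c_0 = sigma^2 = 2, c_k = 0 for k >= 1.
Equations for k = 0 and k = 1 (AR order 1):
  gamma(0) = phi_1 gamma(1) + c_0
  gamma(1) = phi_1 gamma(0) + c_1
Substituting the second into the first: gamma(0) (1 - phi_1^2) = c_0 + phi_1 c_1, so
  gamma(0) = c_0 / (1 - phi_1^2) = 2 / (1 - (-0.496)^2) = 2 / 0.753984 = 2.652576.
  gamma(1) = phi_1 gamma(0) = (-0.496)(2.652576) = -1.315678.
Therefore gamma(1) = -1.3157 (to 4 decimal places).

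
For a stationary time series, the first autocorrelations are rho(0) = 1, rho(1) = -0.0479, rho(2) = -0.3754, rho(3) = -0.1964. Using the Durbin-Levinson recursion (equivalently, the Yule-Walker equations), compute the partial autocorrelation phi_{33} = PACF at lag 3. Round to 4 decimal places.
\phi_{33} = -0.2800

The PACF at lag k is phi_{kk}, the last component of the solution
to the Yule-Walker system G_k phi = r_k where
  (G_k)_{ij} = rho(|i - j|), (r_k)_i = rho(i), i,j = 1..k.
Equivalently, Durbin-Levinson gives phi_{kk} iteratively:
  phi_{11} = rho(1)
  phi_{kk} = [rho(k) - sum_{j=1..k-1} phi_{k-1,j} rho(k-j)]
            / [1 - sum_{j=1..k-1} phi_{k-1,j} rho(j)],
  phi_{k,j} = phi_{k-1,j} - phi_{kk} phi_{k-1,k-j},  j = 1..k-1.
Step k = 1:
  phi_11 = rho(1) = -0.0479.
Step k = 2:
  phi_22 = [rho(2) - phi_11 rho(1)] / [1 - phi_11 rho(1)] = [-0.3754 - (-0.0479)(-0.0479)] / [1 - (-0.0479)(-0.0479)]
         = -0.37769441 / 0.99770559 = -0.378563.
  Update: phi_21 = phi_11 - phi_22 phi_11 = -0.0479 - (-0.378563)(-0.0479) = -0.066033.
Step k = 3:
  phi_33 = [rho(3) - phi_21 rho(2) - phi_22 rho(1)] / [1 - phi_21 rho(1) - phi_22 rho(2)]
    numerator   = -0.1964 - (-0.066033)(-0.3754) - (-0.378563)(-0.0479) = -0.23932202
    denominator = 1 - (-0.066033)(-0.0479) - (-0.378563)(-0.3754) = 0.85472447
  phi_33 = -0.23932202 / 0.85472447 = -0.28.
Therefore phi_{33} = -0.2800.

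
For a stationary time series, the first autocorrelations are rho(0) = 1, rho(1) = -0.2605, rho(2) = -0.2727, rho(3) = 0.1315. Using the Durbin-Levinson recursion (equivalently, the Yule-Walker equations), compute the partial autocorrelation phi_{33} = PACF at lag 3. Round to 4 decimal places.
\phi_{33} = -0.0751

The PACF at lag k is phi_{kk}, the last component of the solution
to the Yule-Walker system G_k phi = r_k where
  (G_k)_{ij} = rho(|i - j|), (r_k)_i = rho(i), i,j = 1..k.
Equivalently, Durbin-Levinson gives phi_{kk} iteratively:
  phi_{11} = rho(1)
  phi_{kk} = [rho(k) - sum_{j=1..k-1} phi_{k-1,j} rho(k-j)]
            / [1 - sum_{j=1..k-1} phi_{k-1,j} rho(j)],
  phi_{k,j} = phi_{k-1,j} - phi_{kk} phi_{k-1,k-j},  j = 1..k-1.
Step k = 1:
  phi_11 = rho(1) = -0.2605.
Step k = 2:
  phi_22 = [rho(2) - phi_11 rho(1)] / [1 - phi_11 rho(1)] = [-0.2727 - (-0.2605)(-0.2605)] / [1 - (-0.2605)(-0.2605)]
         = -0.34056025 / 0.93213975 = -0.365353.
  Update: phi_21 = phi_11 - phi_22 phi_11 = -0.2605 - (-0.365353)(-0.2605) = -0.355675.
Step k = 3:
  phi_33 = [rho(3) - phi_21 rho(2) - phi_22 rho(1)] / [1 - phi_21 rho(1) - phi_22 rho(2)]
    numerator   = 0.1315 - (-0.355675)(-0.2727) - (-0.365353)(-0.2605) = -0.06066695
    denominator = 1 - (-0.355675)(-0.2605) - (-0.365353)(-0.2727) = 0.80771497
  phi_33 = -0.06066695 / 0.80771497 = -0.0751.
Therefore phi_{33} = -0.0751.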